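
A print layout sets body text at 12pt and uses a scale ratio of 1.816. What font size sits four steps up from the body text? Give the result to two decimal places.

12.0 × 1.816⁴ = 12.0 × 10.87585 ≈ 130.51

130.51pt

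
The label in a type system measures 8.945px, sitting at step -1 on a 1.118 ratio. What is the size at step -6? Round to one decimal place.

8.945 ÷ 1.118⁵ = 8.945 ÷ 1.74666 ≈ 5.121

5.1px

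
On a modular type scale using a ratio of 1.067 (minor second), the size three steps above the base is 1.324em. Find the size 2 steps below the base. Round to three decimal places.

0.957em

1.324 ÷ 1.067⁵ = 1.324 ÷ 1.38300 ≈ 0.957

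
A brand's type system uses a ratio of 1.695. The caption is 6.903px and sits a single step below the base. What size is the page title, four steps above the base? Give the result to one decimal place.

Moving from step -1 to step +4 is 5 steps up, so multiply by r⁵.
6.903 × 1.695⁵ = 6.903 × 13.99099 ≈ 96.580

96.6px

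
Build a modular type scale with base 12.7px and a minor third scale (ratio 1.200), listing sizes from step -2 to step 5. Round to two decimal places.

Step -2: 12.7 ÷ 1.200² = 8.82
Step -1: 12.7 ÷ 1.200 = 10.58
Step 0: 12.7px
Step 1: 12.7 × 1.200 = 15.24
Step 2: 12.7 × 1.200² = 18.29
Step 3: 12.7 × 1.200³ = 21.95
Step 4: 12.7 × 1.200⁴ = 26.33
Step 5: 12.7 × 1.200⁵ = 31.60

8.82px, 10.58px, 12.70px, 15.24px, 18.29px, 21.95px, 26.33px, 31.60px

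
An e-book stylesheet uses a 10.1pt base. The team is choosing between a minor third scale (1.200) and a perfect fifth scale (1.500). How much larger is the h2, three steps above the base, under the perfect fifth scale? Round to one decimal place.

Minor third: 10.1 × 1.200³ = 17.453pt
Perfect fifth: 10.1 × 1.500³ = 34.087pt
Difference: 34.087 − 17.453 = 16.634pt

16.6pt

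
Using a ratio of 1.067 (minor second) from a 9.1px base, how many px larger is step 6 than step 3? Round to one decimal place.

2.4px

Step 3: 9.1 × 1.067³ = 11.054px
Step 6: 9.1 × 1.067⁶ = 13.429px
Difference: 13.429 − 11.054 = 2.375px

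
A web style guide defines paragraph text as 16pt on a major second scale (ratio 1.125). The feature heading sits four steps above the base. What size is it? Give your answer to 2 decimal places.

25.63pt

Each step on a modular scale multiplies by the ratio, so the size n steps from the base is base × ratioⁿ.
16.0 × 1.125⁴ = 16.0 × 1.60181 ≈ 25.63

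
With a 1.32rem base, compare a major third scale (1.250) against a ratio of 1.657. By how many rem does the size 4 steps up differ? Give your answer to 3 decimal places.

6.728rem

Major third: 1.32 × 1.250⁴ = 3.22266rem
At 1.657: 1.32 × 1.657⁴ = 9.95094rem
Difference: 9.95094 − 3.22266 = 6.72828rem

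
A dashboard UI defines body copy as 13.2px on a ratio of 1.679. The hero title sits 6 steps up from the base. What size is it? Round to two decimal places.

13.2 × 1.679⁶ = 13.2 × 22.40290 ≈ 295.72

295.72px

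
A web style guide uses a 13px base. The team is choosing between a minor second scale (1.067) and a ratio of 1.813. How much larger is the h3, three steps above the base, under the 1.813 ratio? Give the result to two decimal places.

61.68px

Minor second: 13.0 × 1.067³ = 15.7920px
At 1.813: 13.0 × 1.813³ = 77.4706px
Difference: 77.4706 − 15.7920 = 61.6786px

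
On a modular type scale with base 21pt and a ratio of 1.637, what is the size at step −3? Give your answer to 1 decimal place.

Every step multiplies by the scale ratio.
21.0 ÷ 1.637³ = 21.0 ÷ 4.38678 ≈ 4.79

4.8pt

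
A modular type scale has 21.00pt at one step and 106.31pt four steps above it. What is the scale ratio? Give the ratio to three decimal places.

r⁴ = 106.31 / 21.00, so r = (106.31/21.00)^(1/4).
r = 5.0624^(1/4) ≈ 1.5000

1.500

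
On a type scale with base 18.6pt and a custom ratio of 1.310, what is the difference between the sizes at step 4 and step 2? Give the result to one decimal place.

Step 2: 18.6 × 1.310² = 31.919pt
Step 4: 18.6 × 1.310⁴ = 54.777pt
Difference: 54.777 − 31.919 = 22.858pt

22.9pt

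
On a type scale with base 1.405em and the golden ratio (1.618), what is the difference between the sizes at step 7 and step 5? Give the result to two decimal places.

Step 5: 1.405 × 1.618⁵ = 15.5801em
Step 7: 1.405 × 1.618⁷ = 40.7874em
Difference: 40.7874 − 15.5801 = 25.2073em

25.21em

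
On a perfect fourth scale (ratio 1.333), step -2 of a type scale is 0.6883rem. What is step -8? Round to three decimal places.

0.123rem

0.6883 ÷ 1.333⁶ = 0.6883 ÷ 5.61023 ≈ 0.123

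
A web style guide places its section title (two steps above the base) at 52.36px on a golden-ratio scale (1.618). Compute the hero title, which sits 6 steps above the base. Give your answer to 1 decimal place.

358.9px

52.36 × 1.618⁴ = 52.36 × 6.85353 ≈ 358.851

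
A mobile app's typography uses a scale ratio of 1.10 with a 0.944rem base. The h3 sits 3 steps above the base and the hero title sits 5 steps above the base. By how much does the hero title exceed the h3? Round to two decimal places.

Step 3: 0.944 × 1.10³ = 1.2565rem
Step 5: 0.944 × 1.10⁵ = 1.5203rem
Difference: 1.5203 − 1.2565 = 0.2638rem

0.26rem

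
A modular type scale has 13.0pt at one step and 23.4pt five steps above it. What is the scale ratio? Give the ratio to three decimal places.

The ratio satisfies 13.0 × r⁵ = 23.4, so r = (23.4 / 13.0)^(1/5).
r = 1.8000^(1/5) ≈ 1.1247

1.125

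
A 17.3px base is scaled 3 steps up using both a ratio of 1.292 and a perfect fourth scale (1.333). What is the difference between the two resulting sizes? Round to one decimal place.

3.7px

At 1.292: 17.3 × 1.292³ = 37.311px
Perfect fourth: 17.3 × 1.333³ = 40.977px
Difference: 40.977 − 37.311 = 3.666px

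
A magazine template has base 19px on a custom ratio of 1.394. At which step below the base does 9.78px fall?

1.394ⁿ = 19 / 9.78 = 1.9427
n = ln(1.9427) / ln(1.394) = 0.6641 / 0.3322 ≈ 2.00

2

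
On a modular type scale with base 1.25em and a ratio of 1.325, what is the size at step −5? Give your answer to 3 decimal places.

0.306em

1.25 ÷ 1.325⁵ = 1.25 ÷ 4.08394 ≈ 0.306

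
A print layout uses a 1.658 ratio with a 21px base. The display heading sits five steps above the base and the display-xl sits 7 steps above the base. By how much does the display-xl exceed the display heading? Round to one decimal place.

Step 5: 21.0 × 1.658⁵ = 263.113px
Step 7: 21.0 × 1.658⁷ = 723.288px
Difference: 723.288 − 263.113 = 460.175px

460.2px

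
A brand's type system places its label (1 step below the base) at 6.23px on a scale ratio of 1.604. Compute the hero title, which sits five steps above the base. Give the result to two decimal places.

Moving from step -1 to step +5 is 6 steps up, so multiply by r⁶.
6.23 × 1.604⁶ = 6.23 × 17.03045 ≈ 106.100

106.10px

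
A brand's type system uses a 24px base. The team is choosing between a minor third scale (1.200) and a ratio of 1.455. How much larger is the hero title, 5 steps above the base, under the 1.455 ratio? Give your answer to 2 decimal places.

Minor third: 24.0 × 1.200⁵ = 59.7197px
At 1.455: 24.0 × 1.455⁵ = 156.5043px
Difference: 156.5043 − 59.7197 = 96.7846px

96.78px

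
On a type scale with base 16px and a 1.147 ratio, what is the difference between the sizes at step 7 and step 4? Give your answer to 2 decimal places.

14.10px

Step 4: 16.0 × 1.147⁴ = 27.6932px
Step 7: 16.0 × 1.147⁷ = 41.7892px
Difference: 41.7892 − 27.6932 = 14.0960px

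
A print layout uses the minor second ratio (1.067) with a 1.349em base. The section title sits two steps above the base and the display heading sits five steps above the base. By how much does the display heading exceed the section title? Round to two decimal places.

0.33em

Step 2: 1.349 × 1.067² = 1.5358em
Step 5: 1.349 × 1.067⁵ = 1.8657em
Difference: 1.8657 − 1.5358 = 0.3299em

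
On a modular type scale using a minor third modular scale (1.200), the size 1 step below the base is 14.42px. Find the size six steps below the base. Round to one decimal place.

5.8px

14.42 ÷ 1.200⁵ = 14.42 ÷ 2.48832 ≈ 5.795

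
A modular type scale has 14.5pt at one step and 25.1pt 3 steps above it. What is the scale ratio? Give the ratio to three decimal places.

1.201

The ratio satisfies 14.5 × r³ = 25.1, so r = (25.1 / 14.5)^(1/3).
r = 1.7310^(1/3) ≈ 1.2007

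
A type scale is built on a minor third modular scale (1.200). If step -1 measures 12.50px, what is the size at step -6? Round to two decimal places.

The gap is -6 − (-1) = -5 steps, so the factor is 1.200^-5.
12.50 ÷ 1.200⁵ = 12.50 ÷ 2.48832 ≈ 5.023

5.02px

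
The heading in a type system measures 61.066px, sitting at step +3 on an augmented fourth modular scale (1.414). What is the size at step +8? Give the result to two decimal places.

345.18px

The gap is 8 − (3) = 5 steps, so the factor is 1.414^5.
61.066 × 1.414⁵ = 61.066 × 5.65258 ≈ 345.181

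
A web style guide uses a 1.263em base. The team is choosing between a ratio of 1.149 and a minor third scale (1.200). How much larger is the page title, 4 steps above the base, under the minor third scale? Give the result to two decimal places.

0.42em

At 1.149: 1.263 × 1.149⁴ = 2.2013em
Minor third: 1.263 × 1.200⁴ = 2.6190em
Difference: 2.6190 − 2.2013 = 0.4177em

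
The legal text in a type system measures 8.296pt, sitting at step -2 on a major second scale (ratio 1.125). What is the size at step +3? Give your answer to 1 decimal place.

Moving from step -2 to step +3 is 5 steps up, so multiply by r⁵.
8.296 × 1.125⁵ = 8.296 × 1.80203 ≈ 14.950

14.9pt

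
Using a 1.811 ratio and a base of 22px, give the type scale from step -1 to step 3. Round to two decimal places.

Step -1: 22.0 ÷ 1.811 = 12.15
Step 0: 22px
Step 1: 22.0 × 1.811 = 39.84
Step 2: 22.0 × 1.811² = 72.15
Step 3: 22.0 × 1.811³ = 130.67

12.15px, 22.00px, 39.84px, 72.15px, 130.67px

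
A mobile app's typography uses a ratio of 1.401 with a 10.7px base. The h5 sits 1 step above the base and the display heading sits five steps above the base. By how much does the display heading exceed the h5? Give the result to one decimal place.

42.8px

Step 1: 10.7 × 1.401 = 14.991px
Step 5: 10.7 × 1.401⁵ = 57.753px
Difference: 57.753 − 14.991 = 42.762px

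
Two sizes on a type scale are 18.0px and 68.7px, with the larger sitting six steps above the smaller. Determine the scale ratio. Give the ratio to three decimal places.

The ratio satisfies 18.0 × r⁶ = 68.7, so r = (68.7 / 18.0)^(1/6).
r = 3.8167^(1/6) ≈ 1.2501

1.250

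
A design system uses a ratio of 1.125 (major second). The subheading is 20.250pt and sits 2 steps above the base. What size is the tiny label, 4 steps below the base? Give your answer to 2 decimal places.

9.99pt

20.250 ÷ 1.125⁶ = 20.250 ÷ 2.02729 ≈ 9.989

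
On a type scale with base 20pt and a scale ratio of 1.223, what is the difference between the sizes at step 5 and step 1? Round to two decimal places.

Step 1: 20.0 × 1.223 = 24.4600pt
Step 5: 20.0 × 1.223⁵ = 54.7220pt
Difference: 54.7220 − 24.4600 = 30.2620pt

30.26pt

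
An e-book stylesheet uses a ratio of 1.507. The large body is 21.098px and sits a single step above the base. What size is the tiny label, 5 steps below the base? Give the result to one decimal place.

1.8px

21.098 ÷ 1.507⁶ = 21.098 ÷ 11.71331 ≈ 1.801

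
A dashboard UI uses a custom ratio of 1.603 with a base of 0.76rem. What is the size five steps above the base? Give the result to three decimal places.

8.044rem

Every step multiplies by the scale ratio.
0.76 × 1.603⁵ = 0.76 × 10.58443 ≈ 8.044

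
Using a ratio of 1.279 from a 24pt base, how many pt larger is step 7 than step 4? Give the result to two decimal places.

70.15pt

Step 4: 24.0 × 1.279⁴ = 64.2234pt
Step 7: 24.0 × 1.279⁷ = 134.3708pt
Difference: 134.3708 − 64.2234 = 70.1474pt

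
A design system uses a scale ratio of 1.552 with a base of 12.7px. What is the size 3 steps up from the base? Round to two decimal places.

47.48px

12.7 × 1.552³ = 12.7 × 3.73831 ≈ 47.48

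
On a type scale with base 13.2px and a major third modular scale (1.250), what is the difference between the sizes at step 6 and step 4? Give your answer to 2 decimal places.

18.13px

Step 4: 13.2 × 1.250⁴ = 32.2266px
Step 6: 13.2 × 1.250⁶ = 50.3540px
Difference: 50.3540 − 32.2266 = 18.1274px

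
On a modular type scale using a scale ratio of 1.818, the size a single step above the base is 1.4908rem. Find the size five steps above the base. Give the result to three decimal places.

1.4908 × 1.818⁴ = 1.4908 × 10.92384 ≈ 16.285

16.285rem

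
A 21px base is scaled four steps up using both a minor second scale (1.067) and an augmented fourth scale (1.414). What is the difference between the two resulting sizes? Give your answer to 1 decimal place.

56.7px

Minor second: 21.0 × 1.067⁴ = 27.219px
Augmented fourth: 21.0 × 1.414⁴ = 83.949px
Difference: 83.949 − 27.219 = 56.730px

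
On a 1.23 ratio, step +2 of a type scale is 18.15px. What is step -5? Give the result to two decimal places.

4.26px

The gap is -5 − (2) = -7 steps, so the factor is 1.23^-7.
18.15 ÷ 1.23⁷ = 18.15 ÷ 4.25928 ≈ 4.261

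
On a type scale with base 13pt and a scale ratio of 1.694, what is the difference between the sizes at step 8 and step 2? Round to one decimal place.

Step 2: 13.0 × 1.694² = 37.305pt
Step 8: 13.0 × 1.694⁸ = 881.557pt
Difference: 881.557 − 37.305 = 844.252pt

844.3pt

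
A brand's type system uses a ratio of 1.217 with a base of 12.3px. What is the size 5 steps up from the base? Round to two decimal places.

32.84px

Every step multiplies by the scale ratio.
12.3 × 1.217⁵ = 12.3 × 2.66964 ≈ 32.84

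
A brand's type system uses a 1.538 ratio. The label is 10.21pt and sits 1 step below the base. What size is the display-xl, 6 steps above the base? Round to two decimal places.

10.21 × 1.538⁷ = 10.21 × 20.35609 ≈ 207.836

207.84pt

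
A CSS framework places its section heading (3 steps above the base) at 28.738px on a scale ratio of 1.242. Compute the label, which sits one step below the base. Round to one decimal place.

28.738 ÷ 1.242⁴ = 28.738 ÷ 2.37950 ≈ 12.077

12.1px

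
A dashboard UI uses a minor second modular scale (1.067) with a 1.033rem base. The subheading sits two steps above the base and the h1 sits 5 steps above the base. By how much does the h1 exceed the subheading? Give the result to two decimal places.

0.25rem

Step 2: 1.033 × 1.067² = 1.1761rem
Step 5: 1.033 × 1.067⁵ = 1.4286rem
Difference: 1.4286 − 1.1761 = 0.2525rem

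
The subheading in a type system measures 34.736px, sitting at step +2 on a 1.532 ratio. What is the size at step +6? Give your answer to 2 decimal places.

34.736 × 1.532⁴ = 34.736 × 5.50852 ≈ 191.344

191.34px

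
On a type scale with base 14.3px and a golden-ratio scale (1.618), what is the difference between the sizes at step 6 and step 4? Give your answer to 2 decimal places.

158.57px

Step 4: 14.3 × 1.618⁴ = 98.0054px
Step 6: 14.3 × 1.618⁶ = 256.5707px
Difference: 256.5707 − 98.0054 = 158.5653px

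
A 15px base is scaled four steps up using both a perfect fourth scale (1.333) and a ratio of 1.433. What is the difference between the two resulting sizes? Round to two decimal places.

15.89px

Perfect fourth: 15.0 × 1.333⁴ = 47.3600px
At 1.433: 15.0 × 1.433⁴ = 63.2523px
Difference: 63.2523 − 47.3600 = 15.8923px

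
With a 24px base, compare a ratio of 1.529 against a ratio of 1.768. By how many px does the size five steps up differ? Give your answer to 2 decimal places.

At 1.529: 24.0 × 1.529⁵ = 200.5620px
At 1.768: 24.0 × 1.768⁵ = 414.5936px
Difference: 414.5936 − 200.5620 = 214.0316px

214.03px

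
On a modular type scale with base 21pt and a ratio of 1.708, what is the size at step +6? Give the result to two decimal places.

Each step on a modular scale multiplies by the ratio, so the size n steps from the base is base × ratioⁿ.
21.0 × 1.708⁶ = 21.0 × 24.82717 ≈ 521.37

521.37pt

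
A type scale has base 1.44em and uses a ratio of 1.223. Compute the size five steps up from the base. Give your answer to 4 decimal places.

3.9400em

Every step multiplies by the scale ratio.
1.44 × 1.223⁵ = 1.44 × 2.73610 ≈ 3.9400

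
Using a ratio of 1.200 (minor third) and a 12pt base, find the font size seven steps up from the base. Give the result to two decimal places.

43.00pt

12.0 × 1.200⁷ = 12.0 × 3.58318 ≈ 43.00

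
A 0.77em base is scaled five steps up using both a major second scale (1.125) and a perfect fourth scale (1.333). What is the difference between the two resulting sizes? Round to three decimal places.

Major second: 0.77 × 1.125⁵ = 1.38757em
Perfect fourth: 0.77 × 1.333⁵ = 3.24072em
Difference: 3.24072 − 1.38757 = 1.85315em

1.853em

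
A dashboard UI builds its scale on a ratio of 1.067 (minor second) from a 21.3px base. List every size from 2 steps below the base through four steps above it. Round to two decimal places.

18.71px, 19.96px, 21.30px, 22.73px, 24.25px, 25.87px, 27.61px

Step -2: 21.3 ÷ 1.067² = 18.71
Step -1: 21.3 ÷ 1.067 = 19.96
Step 0: 21.3px
Step 1: 21.3 × 1.067 = 22.73
Step 2: 21.3 × 1.067² = 24.25
Step 3: 21.3 × 1.067³ = 25.87
Step 4: 21.3 × 1.067⁴ = 27.61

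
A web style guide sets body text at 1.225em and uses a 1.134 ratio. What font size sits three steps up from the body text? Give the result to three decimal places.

1.786em

Every step multiplies by the scale ratio.
1.225 × 1.134³ = 1.225 × 1.45827 ≈ 1.786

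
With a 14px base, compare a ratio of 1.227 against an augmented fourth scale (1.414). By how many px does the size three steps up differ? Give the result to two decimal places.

13.72px

At 1.227: 14.0 × 1.227³ = 25.8620px
Augmented fourth: 14.0 × 1.414³ = 39.5800px
Difference: 39.5800 − 25.8620 = 13.7180px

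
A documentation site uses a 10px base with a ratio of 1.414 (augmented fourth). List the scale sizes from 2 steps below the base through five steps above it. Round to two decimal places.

Step -2: 10.0 ÷ 1.414² = 5.00
Step -1: 10.0 ÷ 1.414 = 7.07
Step 0: 10px
Step 1: 10.0 × 1.414 = 14.14
Step 2: 10.0 × 1.414² = 19.99
Step 3: 10.0 × 1.414³ = 28.27
Step 4: 10.0 × 1.414⁴ = 39.98
Step 5: 10.0 × 1.414⁵ = 56.53

5.00px, 7.07px, 10.00px, 14.14px, 19.99px, 28.27px, 39.98px, 56.53px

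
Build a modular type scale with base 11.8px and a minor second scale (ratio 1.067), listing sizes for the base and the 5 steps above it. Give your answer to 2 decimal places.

Step 0: 11.8px
Step 1: 11.8 × 1.067 = 12.59
Step 2: 11.8 × 1.067² = 13.43
Step 3: 11.8 × 1.067³ = 14.33
Step 4: 11.8 × 1.067⁴ = 15.29
Step 5: 11.8 × 1.067⁵ = 16.32

11.80px, 12.59px, 13.43px, 14.33px, 15.29px, 16.32px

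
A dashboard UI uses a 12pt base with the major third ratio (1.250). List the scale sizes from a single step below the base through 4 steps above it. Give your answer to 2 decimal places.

Step -1: 12.0 ÷ 1.250 = 9.60
Step 0: 12pt
Step 1: 12.0 × 1.250 = 15.00
Step 2: 12.0 × 1.250² = 18.75
Step 3: 12.0 × 1.250³ = 23.44
Step 4: 12.0 × 1.250⁴ = 29.30

9.60pt, 12.00pt, 15.00pt, 18.75pt, 23.44pt, 29.30pt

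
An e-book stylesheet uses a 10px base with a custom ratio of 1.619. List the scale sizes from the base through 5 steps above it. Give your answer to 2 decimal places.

10.00px, 16.19px, 26.21px, 42.44px, 68.70px, 111.23px

Step 0: 10px
Step 1: 10.0 × 1.619 = 16.19
Step 2: 10.0 × 1.619² = 26.21
Step 3: 10.0 × 1.619³ = 42.44
Step 4: 10.0 × 1.619⁴ = 68.70
Step 5: 10.0 × 1.619⁵ = 111.23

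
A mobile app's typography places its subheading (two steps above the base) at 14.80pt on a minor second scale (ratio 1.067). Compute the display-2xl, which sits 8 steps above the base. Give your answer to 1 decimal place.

21.8pt

Moving from step +2 to step +8 is 6 steps up, so multiply by r⁶.
14.80 × 1.067⁶ = 14.80 × 1.47566 ≈ 21.840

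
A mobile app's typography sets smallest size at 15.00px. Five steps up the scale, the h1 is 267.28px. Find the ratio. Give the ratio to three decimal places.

1.779

r⁵ = 267.28 / 15.00, so r = (267.28/15.00)^(1/5).
r = 17.8187^(1/5) ≈ 1.7790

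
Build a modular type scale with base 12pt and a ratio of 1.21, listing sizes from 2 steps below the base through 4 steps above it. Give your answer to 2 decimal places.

Step -2: 12.0 ÷ 1.21² = 8.20
Step -1: 12.0 ÷ 1.21 = 9.92
Step 0: 12pt
Step 1: 12.0 × 1.21 = 14.52
Step 2: 12.0 × 1.21² = 17.57
Step 3: 12.0 × 1.21³ = 21.26
Step 4: 12.0 × 1.21⁴ = 25.72

8.20pt, 9.92pt, 12.00pt, 14.52pt, 17.57pt, 21.26pt, 25.72pt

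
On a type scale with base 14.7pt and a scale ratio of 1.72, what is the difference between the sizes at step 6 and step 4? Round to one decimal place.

Step 4: 14.7 × 1.72⁴ = 128.656pt
Step 6: 14.7 × 1.72⁶ = 380.617pt
Difference: 380.617 − 128.656 = 251.961pt

252.0pt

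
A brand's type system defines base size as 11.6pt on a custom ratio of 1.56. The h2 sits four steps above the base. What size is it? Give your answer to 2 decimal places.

A modular type scale is a geometric sequence: sizeₙ = base × rⁿ.
11.6 × 1.56⁴ = 11.6 × 5.92241 ≈ 68.70

68.70pt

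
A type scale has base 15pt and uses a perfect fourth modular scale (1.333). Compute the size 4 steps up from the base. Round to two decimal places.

47.36pt

A modular type scale is a geometric sequence: sizeₙ = base × rⁿ.
15.0 × 1.333⁴ = 15.0 × 3.15733 ≈ 47.36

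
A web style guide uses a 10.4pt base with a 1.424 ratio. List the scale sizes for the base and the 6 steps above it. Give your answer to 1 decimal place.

10.4pt, 14.8pt, 21.1pt, 30.0pt, 42.8pt, 60.9pt, 86.7pt

Step 0: 10.4pt
Step 1: 10.4 × 1.424 = 14.8
Step 2: 10.4 × 1.424² = 21.1
Step 3: 10.4 × 1.424³ = 30.0
Step 4: 10.4 × 1.424⁴ = 42.8
Step 5: 10.4 × 1.424⁵ = 60.9
Step 6: 10.4 × 1.424⁶ = 86.7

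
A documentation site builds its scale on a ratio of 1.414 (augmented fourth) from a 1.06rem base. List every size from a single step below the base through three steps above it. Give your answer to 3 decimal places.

0.750rem, 1.060rem, 1.499rem, 2.119rem, 2.997rem

Step -1: 1.06 ÷ 1.414 = 0.750
Step 0: 1.06rem
Step 1: 1.06 × 1.414 = 1.499
Step 2: 1.06 × 1.414² = 2.119
Step 3: 1.06 × 1.414³ = 2.997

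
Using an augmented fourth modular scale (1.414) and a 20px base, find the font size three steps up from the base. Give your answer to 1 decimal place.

Each step on a modular scale multiplies by the ratio, so the size n steps from the base is base × ratioⁿ.
20.0 × 1.414³ = 20.0 × 2.82715 ≈ 56.54

56.5px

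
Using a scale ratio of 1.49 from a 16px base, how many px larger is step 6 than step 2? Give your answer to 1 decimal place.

139.6px

Step 2: 16.0 × 1.49² = 35.522px
Step 6: 16.0 × 1.49⁶ = 175.080px
Difference: 175.080 − 35.522 = 139.558px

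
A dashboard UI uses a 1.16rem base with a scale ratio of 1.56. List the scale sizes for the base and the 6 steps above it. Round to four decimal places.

Step 0: 1.16rem
Step 1: 1.16 × 1.56 = 1.8096
Step 2: 1.16 × 1.56² = 2.8230
Step 3: 1.16 × 1.56³ = 4.4038
Step 4: 1.16 × 1.56⁴ = 6.8700
Step 5: 1.16 × 1.56⁵ = 10.7172
Step 6: 1.16 × 1.56⁶ = 16.7188

1.1600rem, 1.8096rem, 2.8230rem, 4.4038rem, 6.8700rem, 10.7172rem, 16.7188rem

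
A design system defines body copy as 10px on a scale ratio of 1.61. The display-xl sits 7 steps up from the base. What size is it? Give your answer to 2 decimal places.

280.40px

Every step multiplies by the scale ratio.
10.0 × 1.61⁷ = 10.0 × 28.04020 ≈ 280.40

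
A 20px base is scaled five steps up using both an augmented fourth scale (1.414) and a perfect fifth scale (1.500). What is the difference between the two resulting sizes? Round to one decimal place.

38.8px

Augmented fourth: 20.0 × 1.414⁵ = 113.052px
Perfect fifth: 20.0 × 1.500⁵ = 151.875px
Difference: 151.875 − 113.052 = 38.823px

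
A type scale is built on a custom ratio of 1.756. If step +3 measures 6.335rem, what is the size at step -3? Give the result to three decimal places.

0.216rem

6.335 ÷ 1.756⁶ = 6.335 ÷ 29.31886 ≈ 0.216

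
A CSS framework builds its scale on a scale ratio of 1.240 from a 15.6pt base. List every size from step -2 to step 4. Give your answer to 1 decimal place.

Step -2: 15.6 ÷ 1.240² = 10.1
Step -1: 15.6 ÷ 1.240 = 12.6
Step 0: 15.6pt
Step 1: 15.6 × 1.240 = 19.3
Step 2: 15.6 × 1.240² = 24.0
Step 3: 15.6 × 1.240³ = 29.7
Step 4: 15.6 × 1.240⁴ = 36.9

10.1pt, 12.6pt, 15.6pt, 19.3pt, 24.0pt, 29.7pt, 36.9pt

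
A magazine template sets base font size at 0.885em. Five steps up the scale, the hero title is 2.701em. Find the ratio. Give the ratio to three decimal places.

The ratio satisfies 0.885 × r⁵ = 2.701, so r = (2.701 / 0.885)^(1/5).
r = 3.0520^(1/5) ≈ 1.2500

1.250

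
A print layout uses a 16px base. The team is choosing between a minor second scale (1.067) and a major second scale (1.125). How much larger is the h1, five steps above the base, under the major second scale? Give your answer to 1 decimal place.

6.7px

Minor second: 16.0 × 1.067⁵ = 22.128px
Major second: 16.0 × 1.125⁵ = 28.833px
Difference: 28.833 − 22.128 = 6.705px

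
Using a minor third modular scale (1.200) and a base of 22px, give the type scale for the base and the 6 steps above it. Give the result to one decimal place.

22.0px, 26.4px, 31.7px, 38.0px, 45.6px, 54.7px, 65.7px

Step 0: 22px
Step 1: 22.0 × 1.200 = 26.4
Step 2: 22.0 × 1.200² = 31.7
Step 3: 22.0 × 1.200³ = 38.0
Step 4: 22.0 × 1.200⁴ = 45.6
Step 5: 22.0 × 1.200⁵ = 54.7
Step 6: 22.0 × 1.200⁶ = 65.7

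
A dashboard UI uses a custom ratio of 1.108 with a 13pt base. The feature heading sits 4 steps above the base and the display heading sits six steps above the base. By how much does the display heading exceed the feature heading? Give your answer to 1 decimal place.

Step 4: 13.0 × 1.108⁴ = 19.593pt
Step 6: 13.0 × 1.108⁶ = 24.054pt
Difference: 24.054 − 19.593 = 4.461pt

4.5pt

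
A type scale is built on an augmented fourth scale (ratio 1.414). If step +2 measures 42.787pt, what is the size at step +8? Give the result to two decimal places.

42.787 × 1.414⁶ = 42.787 × 7.99275 ≈ 341.986

341.99pt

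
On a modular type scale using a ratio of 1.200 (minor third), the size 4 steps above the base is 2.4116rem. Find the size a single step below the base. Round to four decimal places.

The gap is -1 − (4) = -5 steps, so the factor is 1.200^-5.
2.4116 ÷ 1.200⁵ = 2.4116 ÷ 2.48832 ≈ 0.9692

0.9692rem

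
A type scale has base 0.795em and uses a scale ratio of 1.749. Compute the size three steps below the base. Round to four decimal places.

0.1486em

Every step multiplies by the scale ratio.
0.795 ÷ 1.749³ = 0.795 ÷ 5.35019 ≈ 0.1486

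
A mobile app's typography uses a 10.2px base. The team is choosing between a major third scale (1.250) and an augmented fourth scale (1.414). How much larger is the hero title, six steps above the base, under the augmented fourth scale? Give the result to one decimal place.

42.6px

Major third: 10.2 × 1.250⁶ = 38.910px
Augmented fourth: 10.2 × 1.414⁶ = 81.526px
Difference: 81.526 − 38.910 = 42.616px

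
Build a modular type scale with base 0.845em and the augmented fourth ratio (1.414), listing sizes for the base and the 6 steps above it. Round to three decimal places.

0.845em, 1.195em, 1.689em, 2.389em, 3.378em, 4.776em, 6.754em

Step 0: 0.845em
Step 1: 0.845 × 1.414 = 1.195
Step 2: 0.845 × 1.414² = 1.689
Step 3: 0.845 × 1.414³ = 2.389
Step 4: 0.845 × 1.414⁴ = 3.378
Step 5: 0.845 × 1.414⁵ = 4.776
Step 6: 0.845 × 1.414⁶ = 6.754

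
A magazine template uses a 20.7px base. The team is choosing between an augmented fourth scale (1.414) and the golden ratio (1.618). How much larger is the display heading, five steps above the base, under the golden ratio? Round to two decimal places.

Augmented fourth: 20.7 × 1.414⁵ = 117.0085px
Golden ratio: 20.7 × 1.618⁵ = 229.5424px
Difference: 229.5424 − 117.0085 = 112.5339px

112.53px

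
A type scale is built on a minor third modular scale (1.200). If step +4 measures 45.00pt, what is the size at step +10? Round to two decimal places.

45.00 × 1.200⁶ = 45.00 × 2.98598 ≈ 134.369

134.37pt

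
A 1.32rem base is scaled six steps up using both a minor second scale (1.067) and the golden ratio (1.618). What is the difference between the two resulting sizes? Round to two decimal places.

21.74rem

Minor second: 1.32 × 1.067⁶ = 1.9479rem
Golden ratio: 1.32 × 1.618⁶ = 23.6835rem
Difference: 23.6835 − 1.9479 = 21.7356rem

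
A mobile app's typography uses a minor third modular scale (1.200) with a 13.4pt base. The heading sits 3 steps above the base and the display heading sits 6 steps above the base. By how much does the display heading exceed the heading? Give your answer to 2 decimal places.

Step 3: 13.4 × 1.200³ = 23.1552pt
Step 6: 13.4 × 1.200⁶ = 40.0122pt
Difference: 40.0122 − 23.1552 = 16.8570pt

16.86pt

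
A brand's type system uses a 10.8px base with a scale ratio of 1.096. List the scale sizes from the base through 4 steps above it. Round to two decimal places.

10.80px, 11.84px, 12.97px, 14.22px, 15.58px

Step 0: 10.8px
Step 1: 10.8 × 1.096 = 11.84
Step 2: 10.8 × 1.096² = 12.97
Step 3: 10.8 × 1.096³ = 14.22
Step 4: 10.8 × 1.096⁴ = 15.58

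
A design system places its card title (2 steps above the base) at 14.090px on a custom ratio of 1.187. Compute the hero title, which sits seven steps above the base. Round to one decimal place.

33.2px

14.090 × 1.187⁵ = 14.090 × 2.35642 ≈ 33.202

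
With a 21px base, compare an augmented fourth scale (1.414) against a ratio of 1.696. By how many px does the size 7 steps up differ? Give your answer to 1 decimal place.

610.3px

Augmented fourth: 21.0 × 1.414⁷ = 237.337px
At 1.696: 21.0 × 1.696⁷ = 847.618px
Difference: 847.618 − 237.337 = 610.281px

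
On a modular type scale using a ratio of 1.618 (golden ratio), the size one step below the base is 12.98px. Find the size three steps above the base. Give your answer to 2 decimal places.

12.98 × 1.618⁴ = 12.98 × 6.85353 ≈ 88.959

88.96px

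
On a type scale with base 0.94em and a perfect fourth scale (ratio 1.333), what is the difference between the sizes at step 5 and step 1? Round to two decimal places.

2.70em

Step 1: 0.94 × 1.333 = 1.2530em
Step 5: 0.94 × 1.333⁵ = 3.9562em
Difference: 3.9562 − 1.2530 = 2.7032em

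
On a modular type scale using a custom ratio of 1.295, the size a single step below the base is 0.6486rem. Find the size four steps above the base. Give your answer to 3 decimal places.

0.6486 × 1.295⁵ = 0.6486 × 3.64207 ≈ 2.362

2.362rem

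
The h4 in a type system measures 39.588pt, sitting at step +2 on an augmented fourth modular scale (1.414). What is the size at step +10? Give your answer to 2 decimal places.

39.588 × 1.414⁸ = 39.588 × 15.98068 ≈ 632.643

632.64pt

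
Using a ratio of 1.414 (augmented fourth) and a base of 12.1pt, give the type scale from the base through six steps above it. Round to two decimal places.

12.10pt, 17.11pt, 24.19pt, 34.21pt, 48.37pt, 68.40pt, 96.71pt

Step 0: 12.1pt
Step 1: 12.1 × 1.414 = 17.11
Step 2: 12.1 × 1.414² = 24.19
Step 3: 12.1 × 1.414³ = 34.21
Step 4: 12.1 × 1.414⁴ = 48.37
Step 5: 12.1 × 1.414⁵ = 68.40
Step 6: 12.1 × 1.414⁶ = 96.71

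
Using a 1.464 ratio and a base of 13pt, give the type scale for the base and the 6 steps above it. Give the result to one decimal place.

13.0pt, 19.0pt, 27.9pt, 40.8pt, 59.7pt, 87.4pt, 128.0pt

Step 0: 13pt
Step 1: 13.0 × 1.464 = 19.0
Step 2: 13.0 × 1.464² = 27.9
Step 3: 13.0 × 1.464³ = 40.8
Step 4: 13.0 × 1.464⁴ = 59.7
Step 5: 13.0 × 1.464⁵ = 87.4
Step 6: 13.0 × 1.464⁶ = 128.0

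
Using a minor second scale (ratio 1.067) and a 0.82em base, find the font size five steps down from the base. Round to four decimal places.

Every step multiplies by the scale ratio.
0.82 ÷ 1.067⁵ = 0.82 ÷ 1.38300 ≈ 0.5929

0.5929em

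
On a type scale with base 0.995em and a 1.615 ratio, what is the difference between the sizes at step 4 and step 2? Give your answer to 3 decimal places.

4.174em

Step 2: 0.995 × 1.615² = 2.59518em
Step 4: 0.995 × 1.615⁴ = 6.76882em
Difference: 6.76882 − 2.59518 = 4.17364em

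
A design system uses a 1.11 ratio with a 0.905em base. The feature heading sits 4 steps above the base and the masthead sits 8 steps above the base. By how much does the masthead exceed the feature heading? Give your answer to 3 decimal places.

Step 4: 0.905 × 1.11⁴ = 1.37385em
Step 8: 0.905 × 1.11⁸ = 2.08561em
Difference: 2.08561 − 1.37385 = 0.71176em

0.712em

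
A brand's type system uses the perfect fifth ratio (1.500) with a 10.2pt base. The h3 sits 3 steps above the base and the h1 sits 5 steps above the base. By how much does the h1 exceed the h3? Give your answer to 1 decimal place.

Step 3: 10.2 × 1.500³ = 34.425pt
Step 5: 10.2 × 1.500⁵ = 77.456pt
Difference: 77.456 − 34.425 = 43.031pt

43.0pt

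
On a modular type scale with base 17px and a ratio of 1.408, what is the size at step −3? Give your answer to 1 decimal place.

Each step on a modular scale multiplies by the ratio, so the size n steps from the base is base × ratioⁿ.
17.0 ÷ 1.408³ = 17.0 ÷ 2.79131 ≈ 6.09

6.1px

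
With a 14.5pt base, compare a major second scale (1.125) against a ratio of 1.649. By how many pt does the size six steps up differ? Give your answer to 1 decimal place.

262.1pt

Major second: 14.5 × 1.125⁶ = 29.396pt
At 1.649: 14.5 × 1.649⁶ = 291.536pt
Difference: 291.536 − 29.396 = 262.140pt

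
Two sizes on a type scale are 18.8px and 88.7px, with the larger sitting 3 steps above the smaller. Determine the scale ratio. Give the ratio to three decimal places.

r³ = 88.7 / 18.8, so r = (88.7/18.8)^(1/3).
r = 4.7181^(1/3) ≈ 1.6772

1.677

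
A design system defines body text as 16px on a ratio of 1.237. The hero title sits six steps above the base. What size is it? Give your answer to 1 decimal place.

A modular type scale is a geometric sequence: sizeₙ = base × rⁿ.
16.0 × 1.237⁶ = 16.0 × 3.58276 ≈ 57.32

57.3px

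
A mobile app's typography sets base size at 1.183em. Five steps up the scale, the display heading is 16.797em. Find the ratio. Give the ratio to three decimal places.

1.700

r⁵ = 16.797 / 1.183, so r = (16.797/1.183)^(1/5).
r = 14.1986^(1/5) ≈ 1.7000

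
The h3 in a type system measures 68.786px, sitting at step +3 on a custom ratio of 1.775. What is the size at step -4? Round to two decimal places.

1.24px

68.786 ÷ 1.775⁷ = 68.786 ÷ 55.51221 ≈ 1.239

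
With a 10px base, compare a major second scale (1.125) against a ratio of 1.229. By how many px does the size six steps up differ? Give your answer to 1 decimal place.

14.2px

Major second: 10.0 × 1.125⁶ = 20.273px
At 1.229: 10.0 × 1.229⁶ = 34.460px
Difference: 34.460 − 20.273 = 14.187px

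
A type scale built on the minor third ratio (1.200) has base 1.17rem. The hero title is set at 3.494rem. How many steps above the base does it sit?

6

1.200ⁿ = 3.494 / 1.17 = 2.9863
n = ln(2.9863) / ln(1.200) = 1.0940 / 0.1823 ≈ 6.00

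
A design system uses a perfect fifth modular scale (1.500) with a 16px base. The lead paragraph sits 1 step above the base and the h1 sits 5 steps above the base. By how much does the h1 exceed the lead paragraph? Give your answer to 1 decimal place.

Step 1: 16.0 × 1.500 = 24.000px
Step 5: 16.0 × 1.500⁵ = 121.500px
Difference: 121.500 − 24.000 = 97.500px

97.5px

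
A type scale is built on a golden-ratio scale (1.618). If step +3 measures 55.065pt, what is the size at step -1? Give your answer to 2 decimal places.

8.03pt

55.065 ÷ 1.618⁴ = 55.065 ÷ 6.85353 ≈ 8.035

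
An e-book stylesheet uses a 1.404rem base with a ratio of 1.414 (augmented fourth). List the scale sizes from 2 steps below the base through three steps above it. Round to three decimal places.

Step -2: 1.404 ÷ 1.414² = 0.702
Step -1: 1.404 ÷ 1.414 = 0.993
Step 0: 1.404rem
Step 1: 1.404 × 1.414 = 1.985
Step 2: 1.404 × 1.414² = 2.807
Step 3: 1.404 × 1.414³ = 3.969

0.702rem, 0.993rem, 1.404rem, 1.985rem, 2.807rem, 3.969rem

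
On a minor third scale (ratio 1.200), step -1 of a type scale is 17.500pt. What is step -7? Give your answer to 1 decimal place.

Moving from step -1 to step -7 is 6 steps down, so divide by r⁶.
17.500 ÷ 1.200⁶ = 17.500 ÷ 2.98598 ≈ 5.861

5.9pt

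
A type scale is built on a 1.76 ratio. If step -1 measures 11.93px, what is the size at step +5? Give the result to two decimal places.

11.93 × 1.76⁶ = 11.93 × 29.72186 ≈ 354.582

354.58px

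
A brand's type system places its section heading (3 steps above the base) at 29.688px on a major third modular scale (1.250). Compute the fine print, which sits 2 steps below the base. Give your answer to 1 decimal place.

The gap is -2 − (3) = -5 steps, so the factor is 1.250^-5.
29.688 ÷ 1.250⁵ = 29.688 ÷ 3.05176 ≈ 9.728

9.7px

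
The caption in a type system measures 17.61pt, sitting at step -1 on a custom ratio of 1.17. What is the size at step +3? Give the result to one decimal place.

Moving from step -1 to step +3 is 4 steps up, so multiply by r⁴.
17.61 × 1.17⁴ = 17.61 × 1.87389 ≈ 32.999

33.0pt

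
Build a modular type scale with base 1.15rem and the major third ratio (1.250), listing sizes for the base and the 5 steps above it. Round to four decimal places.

Step 0: 1.15rem
Step 1: 1.15 × 1.250 = 1.4375
Step 2: 1.15 × 1.250² = 1.7969
Step 3: 1.15 × 1.250³ = 2.2461
Step 4: 1.15 × 1.250⁴ = 2.8076
Step 5: 1.15 × 1.250⁵ = 3.5095

1.1500rem, 1.4375rem, 1.7969rem, 2.2461rem, 2.8076rem, 3.5095rem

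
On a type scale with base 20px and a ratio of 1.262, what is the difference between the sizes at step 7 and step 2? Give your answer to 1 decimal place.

Step 2: 20.0 × 1.262² = 31.853px
Step 7: 20.0 × 1.262⁷ = 101.964px
Difference: 101.964 − 31.853 = 70.111px

70.1px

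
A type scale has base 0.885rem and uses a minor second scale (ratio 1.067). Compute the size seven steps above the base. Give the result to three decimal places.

1.393rem

Every step multiplies by the scale ratio.
0.885 × 1.067⁷ = 0.885 × 1.57453 ≈ 1.393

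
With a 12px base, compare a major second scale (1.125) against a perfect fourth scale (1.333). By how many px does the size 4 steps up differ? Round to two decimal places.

Major second: 12.0 × 1.125⁴ = 19.2217px
Perfect fourth: 12.0 × 1.333⁴ = 37.8880px
Difference: 37.8880 − 19.2217 = 18.6663px

18.67px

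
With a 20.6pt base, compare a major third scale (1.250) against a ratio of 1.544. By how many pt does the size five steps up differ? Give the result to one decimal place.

Major third: 20.6 × 1.250⁵ = 62.866pt
At 1.544: 20.6 × 1.544⁵ = 180.761pt
Difference: 180.761 − 62.866 = 117.895pt

117.9pt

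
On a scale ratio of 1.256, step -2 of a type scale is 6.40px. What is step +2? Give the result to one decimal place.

Moving from step -2 to step +2 is 4 steps up, so multiply by r⁴.
6.40 × 1.256⁴ = 6.40 × 2.48862 ≈ 15.927

15.9px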